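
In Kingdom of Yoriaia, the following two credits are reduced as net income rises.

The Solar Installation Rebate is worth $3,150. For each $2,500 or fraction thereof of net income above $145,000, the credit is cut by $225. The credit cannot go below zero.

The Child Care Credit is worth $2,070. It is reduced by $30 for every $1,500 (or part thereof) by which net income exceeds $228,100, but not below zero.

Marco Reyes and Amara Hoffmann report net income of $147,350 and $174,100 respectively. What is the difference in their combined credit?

Marco ($147,350): Solar Installation Rebate: income exceeds $145,000 by $2,350, which is 1 full-or-partial $2,500 increment; reduction = 1 × $225 = $225, leaving $2,925. Child Care Credit: $147,350 is at or below the $228,100 threshold, so the full $2,070 applies. total $2,925 + $2,070 = $4,995
Amara ($174,100): Solar Installation Rebate: income exceeds $145,000 by $29,100, which is 12 full-or-partial $2,500 increments; reduction = 12 × $225 = $2,700, leaving $450. Child Care Credit: $174,100 is at or below the $228,100 threshold, so the full $2,070 applies. total $450 + $2,070 = $2,520
Difference: |$4,995 − $2,520| = $2,475.

$2,475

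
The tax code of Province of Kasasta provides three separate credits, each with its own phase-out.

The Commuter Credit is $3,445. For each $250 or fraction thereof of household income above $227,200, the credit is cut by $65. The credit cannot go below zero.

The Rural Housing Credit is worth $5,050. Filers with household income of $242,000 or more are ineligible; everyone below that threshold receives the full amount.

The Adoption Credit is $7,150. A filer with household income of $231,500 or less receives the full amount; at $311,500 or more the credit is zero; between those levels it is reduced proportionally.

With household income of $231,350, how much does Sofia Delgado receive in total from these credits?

$14,540

Commuter Credit: income exceeds $227,200 by $4,150, which is 17 full-or-partial $250 increments; reduction = 17 × $65 = $1,105, leaving $2,340.
Rural Housing Credit: $231,350 is below the $242,000 cutoff, so the full $5,050 applies.
Adoption Credit: $231,350 is at or below the $231,500 threshold, so the full $7,150 applies.
Total: $2,340 + $5,050 + $7,150 = $14,540.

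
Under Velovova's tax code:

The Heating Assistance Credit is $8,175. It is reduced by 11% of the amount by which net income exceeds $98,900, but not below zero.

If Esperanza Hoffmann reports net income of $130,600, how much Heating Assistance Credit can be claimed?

$4,688

Heating Assistance Credit: 11% of the $31,700 excess over $98,900 is $3,487; credit = $8,175 − $3,487 = $4,688.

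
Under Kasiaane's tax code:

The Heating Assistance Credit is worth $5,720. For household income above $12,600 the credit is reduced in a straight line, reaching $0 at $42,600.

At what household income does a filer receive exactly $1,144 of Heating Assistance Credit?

$36,600

$1,144 is 1,144/5,720 of the full $5,720, so 4,576/5,720 of the $30,000 range has been used: income = $12,600 + $30,000 × 4,576/5,720 = $36,600.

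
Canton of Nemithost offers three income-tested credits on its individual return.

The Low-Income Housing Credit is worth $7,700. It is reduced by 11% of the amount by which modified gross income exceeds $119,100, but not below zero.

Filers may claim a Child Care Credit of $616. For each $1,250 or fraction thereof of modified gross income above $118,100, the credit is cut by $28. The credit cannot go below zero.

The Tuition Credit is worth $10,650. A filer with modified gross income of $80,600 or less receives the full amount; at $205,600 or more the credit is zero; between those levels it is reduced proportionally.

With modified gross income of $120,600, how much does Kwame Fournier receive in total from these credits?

Low-Income Housing Credit: 11% of the $1,500 excess over $119,100 is $165; credit = $7,700 − $165 = $7,535.
Child Care Credit: income exceeds $118,100 by $2,500, which is 2 full-or-partial $1,250 increments; reduction = 2 × $28 = $56, leaving $560.
Tuition Credit: $120,600 is $40,000 into a $125,000 phase-out range, leaving 85,000/125,000 of the credit: $10,650 × 85,000/125,000 = $7,242.
Total: $7,535 + $560 + $7,242 = $15,337.

$15,337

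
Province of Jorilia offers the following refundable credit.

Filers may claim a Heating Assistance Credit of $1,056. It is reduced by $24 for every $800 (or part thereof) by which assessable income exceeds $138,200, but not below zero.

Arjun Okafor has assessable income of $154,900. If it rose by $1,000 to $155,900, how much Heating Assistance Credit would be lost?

$48

At $154,900 — income exceeds $138,200 by $16,700, which is 21 full-or-partial $800 increments; reduction = 21 × $24 = $504, leaving $552.
At $155,900 — income exceeds $138,200 by $17,700, which is 23 full-or-partial $800 increments; reduction = 23 × $24 = $552, leaving $504.
Lost: $552 − $504 = $48.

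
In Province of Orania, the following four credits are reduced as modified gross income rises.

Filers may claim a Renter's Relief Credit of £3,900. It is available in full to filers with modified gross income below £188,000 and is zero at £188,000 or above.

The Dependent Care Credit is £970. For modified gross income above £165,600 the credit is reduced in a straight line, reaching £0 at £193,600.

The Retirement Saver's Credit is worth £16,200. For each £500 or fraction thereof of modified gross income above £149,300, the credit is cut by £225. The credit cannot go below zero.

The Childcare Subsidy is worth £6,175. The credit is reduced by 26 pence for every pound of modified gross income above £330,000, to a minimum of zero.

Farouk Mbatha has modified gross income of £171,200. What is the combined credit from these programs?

£17,151

Renter's Relief Credit: £171,200 is below the £188,000 cutoff, so the full £3,900 applies.
Dependent Care Credit: £171,200 is £5,600 into a £28,000 phase-out range, leaving 22,400/28,000 of the credit: £970 × 22,400/28,000 = £776.
Retirement Saver's Credit: income exceeds £149,300 by £21,900, which is 44 full-or-partial £500 increments; reduction = 44 × £225 = £9,900, leaving £6,300.
Childcare Subsidy: £171,200 is at or below the £330,000 threshold, so the full £6,175 applies.
Total: £3,900 + £776 + £6,300 + £6,175 = £17,151.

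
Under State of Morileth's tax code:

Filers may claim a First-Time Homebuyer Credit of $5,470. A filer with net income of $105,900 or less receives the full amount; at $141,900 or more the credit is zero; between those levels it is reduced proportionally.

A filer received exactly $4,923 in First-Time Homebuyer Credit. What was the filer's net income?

$4,923 is 4,923/5,470 of the full $5,470, so 547/5,470 of the $36,000 range has been used: income = $105,900 + $36,000 × 547/5,470 = $109,500.

$109,500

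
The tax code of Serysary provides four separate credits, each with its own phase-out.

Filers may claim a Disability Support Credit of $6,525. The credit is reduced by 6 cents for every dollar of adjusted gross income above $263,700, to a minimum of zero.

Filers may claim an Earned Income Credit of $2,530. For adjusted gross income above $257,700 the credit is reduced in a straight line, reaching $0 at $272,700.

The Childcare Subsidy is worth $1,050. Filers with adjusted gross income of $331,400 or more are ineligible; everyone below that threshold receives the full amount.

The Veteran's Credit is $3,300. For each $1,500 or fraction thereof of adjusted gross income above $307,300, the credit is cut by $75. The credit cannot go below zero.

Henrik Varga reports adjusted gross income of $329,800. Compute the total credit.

$5,784

Disability Support Credit: 6% of the $66,100 excess over $263,700 is $3,966; credit = $6,525 − $3,966 = $2,559.
Earned Income Credit: $329,800 is at or above $272,700, so the credit is $0.
Childcare Subsidy: $329,800 is below the $331,400 cutoff, so the full $1,050 applies.
Veteran's Credit: income exceeds $307,300 by $22,500, which is 15 full-or-partial $1,500 increments; reduction = 15 × $75 = $1,125, leaving $2,175.
Total: $2,559 + $0 + $1,050 + $2,175 = $5,784.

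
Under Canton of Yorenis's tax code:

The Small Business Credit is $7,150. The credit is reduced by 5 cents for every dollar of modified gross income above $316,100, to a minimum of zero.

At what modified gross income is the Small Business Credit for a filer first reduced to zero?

$459,100

The credit falls by 5% of each dollar above $316,100, so it reaches zero when the excess is $7,150 / 5% = $143,000: income = $316,100 + $143,000 = $459,100.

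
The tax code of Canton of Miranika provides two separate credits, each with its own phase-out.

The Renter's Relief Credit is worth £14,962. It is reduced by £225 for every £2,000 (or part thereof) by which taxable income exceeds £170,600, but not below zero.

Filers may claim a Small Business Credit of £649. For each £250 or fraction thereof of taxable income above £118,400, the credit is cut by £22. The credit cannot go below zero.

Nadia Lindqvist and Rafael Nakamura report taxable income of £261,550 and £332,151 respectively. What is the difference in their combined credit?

£4,612

Nadia (£261,550): Renter's Relief Credit: income exceeds £170,600 by £90,950, which is 46 full-or-partial £2,000 increments; reduction = 46 × £225 = £10,350, leaving £4,612. Small Business Credit: income exceeds £118,400 by £143,150 → 573 increments × £22 = £12,606 ≥ base, so the credit is £0. total £4,612 + £0 = £4,612
Rafael (£332,151): Renter's Relief Credit: income exceeds £170,600 by £161,551 → 81 increments × £225 = £18,225 ≥ base, so the credit is £0. Small Business Credit: income exceeds £118,400 by £213,751 → 856 increments × £22 = £18,832 ≥ base, so the credit is £0. total £0 + £0 = £0
Difference: |£4,612 − £0| = £4,612.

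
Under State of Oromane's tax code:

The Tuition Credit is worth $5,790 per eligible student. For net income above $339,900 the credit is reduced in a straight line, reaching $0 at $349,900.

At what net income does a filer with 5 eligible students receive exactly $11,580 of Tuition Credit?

$345,900

Full credit = 5 × $5,790 = $28,950.
$11,580 is 11,580/28,950 of the full $28,950, so 17,370/28,950 of the $10,000 range has been used: income = $339,900 + $10,000 × 17,370/28,950 = $345,900.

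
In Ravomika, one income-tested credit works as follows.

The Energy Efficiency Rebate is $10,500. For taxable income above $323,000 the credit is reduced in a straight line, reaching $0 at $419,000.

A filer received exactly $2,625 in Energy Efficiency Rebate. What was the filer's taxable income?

$395,000

$2,625 is 2,625/10,500 of the full $10,500, so 7,875/10,500 of the $96,000 range has been used: income = $323,000 + $96,000 × 7,875/10,500 = $395,000.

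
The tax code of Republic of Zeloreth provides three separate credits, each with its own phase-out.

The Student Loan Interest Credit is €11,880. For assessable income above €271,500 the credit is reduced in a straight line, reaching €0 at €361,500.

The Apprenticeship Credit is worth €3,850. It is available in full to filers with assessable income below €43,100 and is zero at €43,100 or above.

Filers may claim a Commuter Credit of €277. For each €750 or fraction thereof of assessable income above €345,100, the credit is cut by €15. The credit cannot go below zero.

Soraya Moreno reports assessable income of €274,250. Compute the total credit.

Student Loan Interest Credit: €274,250 is €2,750 into a €90,000 phase-out range, leaving 87,250/90,000 of the credit: €11,880 × 87,250/90,000 = €11,517.
Apprenticeship Credit: €274,250 meets or exceeds the €43,100 cutoff, so the credit is €0.
Commuter Credit: €274,250 is at or below the €345,100 threshold, so the full €277 applies.
Total: €11,517 + €0 + €277 = €11,794.

€11,794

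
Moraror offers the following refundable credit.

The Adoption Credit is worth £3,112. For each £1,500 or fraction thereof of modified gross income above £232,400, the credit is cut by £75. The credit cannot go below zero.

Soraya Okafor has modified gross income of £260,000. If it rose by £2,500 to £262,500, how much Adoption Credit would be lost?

£150

At £260,000 — income exceeds £232,400 by £27,600, which is 19 full-or-partial £1,500 increments; reduction = 19 × £75 = £1,425, leaving £1,687.
At £262,500 — income exceeds £232,400 by £30,100, which is 21 full-or-partial £1,500 increments; reduction = 21 × £75 = £1,575, leaving £1,537.
Lost: £1,687 − £1,537 = £150.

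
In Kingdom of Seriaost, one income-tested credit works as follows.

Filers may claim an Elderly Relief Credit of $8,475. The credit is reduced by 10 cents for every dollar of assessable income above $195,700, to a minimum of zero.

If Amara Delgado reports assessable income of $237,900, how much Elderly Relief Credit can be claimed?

$4,255

Elderly Relief Credit: 10% of the $42,200 excess over $195,700 is $4,220; credit = $8,475 − $4,220 = $4,255.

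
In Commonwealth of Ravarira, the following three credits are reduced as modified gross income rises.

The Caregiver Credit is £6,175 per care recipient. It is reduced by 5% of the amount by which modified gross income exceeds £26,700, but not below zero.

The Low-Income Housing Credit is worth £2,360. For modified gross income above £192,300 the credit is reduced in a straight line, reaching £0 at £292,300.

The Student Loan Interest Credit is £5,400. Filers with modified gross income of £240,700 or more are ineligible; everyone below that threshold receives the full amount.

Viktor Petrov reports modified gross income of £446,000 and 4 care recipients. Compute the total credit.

£3,735

Caregiver Credit: base = 4 × £6,175 = £24,700. 5% of the £419,300 excess over £26,700 is £20,965; credit = £24,700 − £20,965 = £3,735.
Low-Income Housing Credit: £446,000 is at or above £292,300, so the credit is £0.
Student Loan Interest Credit: £446,000 meets or exceeds the £240,700 cutoff, so the credit is £0.
Total: £3,735 + £0 + £0 = £3,735.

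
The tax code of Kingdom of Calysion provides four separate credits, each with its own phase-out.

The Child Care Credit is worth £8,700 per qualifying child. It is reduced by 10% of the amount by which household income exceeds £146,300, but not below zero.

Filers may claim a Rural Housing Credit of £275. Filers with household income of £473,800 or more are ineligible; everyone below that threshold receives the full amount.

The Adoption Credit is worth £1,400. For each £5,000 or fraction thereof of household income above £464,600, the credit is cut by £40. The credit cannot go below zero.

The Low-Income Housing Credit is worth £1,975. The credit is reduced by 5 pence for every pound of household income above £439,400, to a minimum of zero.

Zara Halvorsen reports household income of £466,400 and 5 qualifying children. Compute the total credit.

Child Care Credit: base = 5 × £8,700 = £43,500. 10% of the £320,100 excess over £146,300 is £32,010; credit = £43,500 − £32,010 = £11,490.
Rural Housing Credit: £466,400 is below the £473,800 cutoff, so the full £275 applies.
Adoption Credit: income exceeds £464,600 by £1,800, which is 1 full-or-partial £5,000 increment; reduction = 1 × £40 = £40, leaving £1,360.
Low-Income Housing Credit: 5% of the £27,000 excess over £439,400 is £1,350; credit = £1,975 − £1,350 = £625.
Total: £11,490 + £275 + £1,360 + £625 = £13,750.

£13,750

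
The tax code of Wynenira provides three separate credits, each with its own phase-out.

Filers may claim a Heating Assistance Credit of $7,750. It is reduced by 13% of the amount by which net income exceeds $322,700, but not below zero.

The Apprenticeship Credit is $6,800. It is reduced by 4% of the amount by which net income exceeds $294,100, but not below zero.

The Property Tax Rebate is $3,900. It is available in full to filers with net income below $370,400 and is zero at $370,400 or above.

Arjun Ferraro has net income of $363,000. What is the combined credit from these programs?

$10,455

Heating Assistance Credit: 13% of the $40,300 excess over $322,700 is $5,239; credit = $7,750 − $5,239 = $2,511.
Apprenticeship Credit: 4% of the $68,900 excess over $294,100 is $2,756; credit = $6,800 − $2,756 = $4,044.
Property Tax Rebate: $363,000 is below the $370,400 cutoff, so the full $3,900 applies.
Total: $2,511 + $4,044 + $3,900 = $10,455.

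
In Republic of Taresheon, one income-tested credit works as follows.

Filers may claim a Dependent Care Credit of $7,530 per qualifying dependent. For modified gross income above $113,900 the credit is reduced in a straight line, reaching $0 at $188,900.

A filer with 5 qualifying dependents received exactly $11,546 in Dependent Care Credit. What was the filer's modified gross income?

$165,900

Full credit = 5 × $7,530 = $37,650.
$11,546 is 11,546/37,650 of the full $37,650, so 26,104/37,650 of the $75,000 range has been used: income = $113,900 + $75,000 × 26,104/37,650 = $165,900.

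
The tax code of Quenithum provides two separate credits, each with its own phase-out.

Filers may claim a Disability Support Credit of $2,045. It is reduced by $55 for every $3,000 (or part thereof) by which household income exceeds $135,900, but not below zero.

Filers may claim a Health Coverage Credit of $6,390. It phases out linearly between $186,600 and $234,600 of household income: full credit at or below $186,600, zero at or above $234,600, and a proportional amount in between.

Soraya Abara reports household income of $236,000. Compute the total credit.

$175

Disability Support Credit: income exceeds $135,900 by $100,100, which is 34 full-or-partial $3,000 increments; reduction = 34 × $55 = $1,870, leaving $175.
Health Coverage Credit: $236,000 is at or above $234,600, so the credit is $0.
Total: $175 + $0 = $175.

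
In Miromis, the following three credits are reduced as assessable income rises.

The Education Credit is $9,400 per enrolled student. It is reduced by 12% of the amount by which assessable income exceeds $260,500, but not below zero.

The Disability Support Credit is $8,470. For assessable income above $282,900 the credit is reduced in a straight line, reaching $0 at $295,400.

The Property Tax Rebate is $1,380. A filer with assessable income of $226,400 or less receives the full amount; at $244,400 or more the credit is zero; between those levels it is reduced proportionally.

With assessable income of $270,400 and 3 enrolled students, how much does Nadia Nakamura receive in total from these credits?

$35,482

Education Credit: base = 3 × $9,400 = $28,200. 12% of the $9,900 excess over $260,500 is $1,188; credit = $28,200 − $1,188 = $27,012.
Disability Support Credit: $270,400 is at or below the $282,900 threshold, so the full $8,470 applies.
Property Tax Rebate: $270,400 is at or above $244,400, so the credit is $0.
Total: $27,012 + $8,470 + $0 = $35,482.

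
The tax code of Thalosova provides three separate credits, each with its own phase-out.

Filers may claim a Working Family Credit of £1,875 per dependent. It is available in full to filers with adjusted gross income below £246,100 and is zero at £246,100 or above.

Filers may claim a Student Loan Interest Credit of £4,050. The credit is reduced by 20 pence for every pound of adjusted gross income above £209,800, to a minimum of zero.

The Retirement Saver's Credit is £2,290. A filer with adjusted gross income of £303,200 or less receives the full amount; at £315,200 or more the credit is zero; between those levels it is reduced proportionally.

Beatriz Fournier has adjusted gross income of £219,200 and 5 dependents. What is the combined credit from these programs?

Working Family Credit: base = 5 × £1,875 = £9,375. £219,200 is below the £246,100 cutoff, so the full £9,375 applies.
Student Loan Interest Credit: 20% of the £9,400 excess over £209,800 is £1,880; credit = £4,050 − £1,880 = £2,170.
Retirement Saver's Credit: £219,200 is at or below the £303,200 threshold, so the full £2,290 applies.
Total: £9,375 + £2,170 + £2,290 = £13,835.

£13,835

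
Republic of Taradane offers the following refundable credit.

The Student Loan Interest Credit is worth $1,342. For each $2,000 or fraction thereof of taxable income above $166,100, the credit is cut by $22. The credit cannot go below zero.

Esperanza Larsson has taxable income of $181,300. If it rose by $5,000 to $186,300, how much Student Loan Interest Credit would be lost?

At $181,300 — income exceeds $166,100 by $15,200, which is 8 full-or-partial $2,000 increments; reduction = 8 × $22 = $176, leaving $1,166.
At $186,300 — income exceeds $166,100 by $20,200, which is 11 full-or-partial $2,000 increments; reduction = 11 × $22 = $242, leaving $1,100.
Lost: $1,166 − $1,100 = $66.

$66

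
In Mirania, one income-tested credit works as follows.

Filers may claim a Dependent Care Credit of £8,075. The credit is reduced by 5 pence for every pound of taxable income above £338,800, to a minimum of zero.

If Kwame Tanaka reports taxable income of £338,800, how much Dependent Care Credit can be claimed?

Dependent Care Credit: £338,800 is at or below the £338,800 threshold, so the full £8,075 applies.

£8,075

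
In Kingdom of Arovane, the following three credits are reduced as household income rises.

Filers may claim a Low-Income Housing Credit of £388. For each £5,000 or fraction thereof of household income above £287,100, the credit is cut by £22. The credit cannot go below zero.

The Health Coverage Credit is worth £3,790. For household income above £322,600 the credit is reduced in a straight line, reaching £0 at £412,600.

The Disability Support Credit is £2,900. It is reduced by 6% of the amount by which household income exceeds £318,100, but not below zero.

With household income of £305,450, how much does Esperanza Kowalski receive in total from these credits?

£6,990

Low-Income Housing Credit: income exceeds £287,100 by £18,350, which is 4 full-or-partial £5,000 increments; reduction = 4 × £22 = £88, leaving £300.
Health Coverage Credit: £305,450 is at or below the £322,600 threshold, so the full £3,790 applies.
Disability Support Credit: £305,450 is at or below the £318,100 threshold, so the full £2,900 applies.
Total: £300 + £3,790 + £2,900 = £6,990.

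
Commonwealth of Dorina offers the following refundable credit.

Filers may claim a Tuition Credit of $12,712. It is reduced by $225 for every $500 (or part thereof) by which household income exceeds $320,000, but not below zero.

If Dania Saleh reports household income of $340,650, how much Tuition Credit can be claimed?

Tuition Credit: income exceeds $320,000 by $20,650, which is 42 full-or-partial $500 increments; reduction = 42 × $225 = $9,450, leaving $3,262.

$3,262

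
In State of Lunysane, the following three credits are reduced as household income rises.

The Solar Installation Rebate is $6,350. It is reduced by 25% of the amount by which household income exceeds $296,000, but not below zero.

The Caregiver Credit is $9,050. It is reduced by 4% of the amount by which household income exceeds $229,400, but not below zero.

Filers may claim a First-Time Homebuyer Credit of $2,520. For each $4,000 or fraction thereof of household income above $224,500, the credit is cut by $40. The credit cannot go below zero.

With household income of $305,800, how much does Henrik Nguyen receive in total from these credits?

Solar Installation Rebate: 25% of the $9,800 excess over $296,000 is $2,450; credit = $6,350 − $2,450 = $3,900.
Caregiver Credit: 4% of the $76,400 excess over $229,400 is $3,056; credit = $9,050 − $3,056 = $5,994.
First-Time Homebuyer Credit: income exceeds $224,500 by $81,300, which is 21 full-or-partial $4,000 increments; reduction = 21 × $40 = $840, leaving $1,680.
Total: $3,900 + $5,994 + $1,680 = $11,574.

$11,574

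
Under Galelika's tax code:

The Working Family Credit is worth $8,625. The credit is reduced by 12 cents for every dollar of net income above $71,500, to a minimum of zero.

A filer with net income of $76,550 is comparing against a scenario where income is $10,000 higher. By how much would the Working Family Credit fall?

$1,200

At $76,550 — 12% of the $5,050 excess over $71,500 is $606; credit = $8,625 − $606 = $8,019.
At $86,550 — 12% of the $15,050 excess over $71,500 is $1,806; credit = $8,625 − $1,806 = $6,819.
Lost: $8,019 − $6,819 = $1,200.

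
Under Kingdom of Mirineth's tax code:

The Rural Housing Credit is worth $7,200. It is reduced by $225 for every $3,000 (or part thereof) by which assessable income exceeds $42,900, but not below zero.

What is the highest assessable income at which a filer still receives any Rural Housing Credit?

$135,900

After 31 increments the reduction is 31 × $225 = $6,975, leaving $225; one more increment wipes it out. Increment 31 ends at excess 31 × $3,000 = $93,000, so the highest qualifying income is $42,900 + $93,000 = $135,900.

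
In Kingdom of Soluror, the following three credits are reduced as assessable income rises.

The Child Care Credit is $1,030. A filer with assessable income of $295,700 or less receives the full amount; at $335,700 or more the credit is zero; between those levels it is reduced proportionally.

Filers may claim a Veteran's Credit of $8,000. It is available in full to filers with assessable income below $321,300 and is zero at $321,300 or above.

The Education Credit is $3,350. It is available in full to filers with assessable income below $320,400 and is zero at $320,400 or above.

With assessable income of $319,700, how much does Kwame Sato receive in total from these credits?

$11,762

Child Care Credit: $319,700 is $24,000 into a $40,000 phase-out range, leaving 16,000/40,000 of the credit: $1,030 × 16,000/40,000 = $412.
Veteran's Credit: $319,700 is below the $321,300 cutoff, so the full $8,000 applies.
Education Credit: $319,700 is below the $320,400 cutoff, so the full $3,350 applies.
Total: $412 + $8,000 + $3,350 = $11,762.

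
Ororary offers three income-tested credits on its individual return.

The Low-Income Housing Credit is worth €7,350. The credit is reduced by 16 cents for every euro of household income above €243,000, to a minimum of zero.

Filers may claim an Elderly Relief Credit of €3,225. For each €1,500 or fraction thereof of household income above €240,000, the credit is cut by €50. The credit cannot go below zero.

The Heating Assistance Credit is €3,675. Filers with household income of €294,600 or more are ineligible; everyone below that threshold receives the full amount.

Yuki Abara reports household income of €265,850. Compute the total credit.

€9,694

Low-Income Housing Credit: 16% of the €22,850 excess over €243,000 is €3,656; credit = €7,350 − €3,656 = €3,694.
Elderly Relief Credit: income exceeds €240,000 by €25,850, which is 18 full-or-partial €1,500 increments; reduction = 18 × €50 = €900, leaving €2,325.
Heating Assistance Credit: €265,850 is below the €294,600 cutoff, so the full €3,675 applies.
Total: €3,694 + €2,325 + €3,675 = €9,694.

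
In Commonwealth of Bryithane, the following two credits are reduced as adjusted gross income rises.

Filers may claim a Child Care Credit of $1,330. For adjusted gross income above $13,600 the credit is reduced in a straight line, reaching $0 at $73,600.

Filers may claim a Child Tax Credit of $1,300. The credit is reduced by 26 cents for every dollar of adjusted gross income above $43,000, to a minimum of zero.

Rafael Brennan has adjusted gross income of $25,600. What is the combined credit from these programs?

Child Care Credit: $25,600 is $12,000 into a $60,000 phase-out range, leaving 48,000/60,000 of the credit: $1,330 × 48,000/60,000 = $1,064.
Child Tax Credit: $25,600 is at or below the $43,000 threshold, so the full $1,300 applies.
Total: $1,064 + $1,300 = $2,364.

$2,364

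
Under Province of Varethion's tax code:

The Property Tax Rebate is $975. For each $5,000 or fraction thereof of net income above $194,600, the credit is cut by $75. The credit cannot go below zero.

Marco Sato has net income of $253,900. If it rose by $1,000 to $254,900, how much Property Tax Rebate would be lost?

$75

At $253,900 — income exceeds $194,600 by $59,300, which is 12 full-or-partial $5,000 increments; reduction = 12 × $75 = $900, leaving $75.
At $254,900 — income exceeds $194,600 by $60,300 → 13 increments × $75 = $975 ≥ base, so the credit is $0.
Lost: $75 − $0 = $75.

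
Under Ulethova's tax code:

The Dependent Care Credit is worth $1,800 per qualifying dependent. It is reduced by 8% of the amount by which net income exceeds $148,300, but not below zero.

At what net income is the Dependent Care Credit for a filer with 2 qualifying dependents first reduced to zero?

$193,300

Full credit = 2 × $1,800 = $3,600.
The credit falls by 8% of each dollar above $148,300, so it reaches zero when the excess is $3,600 / 8% = $45,000: income = $148,300 + $45,000 = $193,300.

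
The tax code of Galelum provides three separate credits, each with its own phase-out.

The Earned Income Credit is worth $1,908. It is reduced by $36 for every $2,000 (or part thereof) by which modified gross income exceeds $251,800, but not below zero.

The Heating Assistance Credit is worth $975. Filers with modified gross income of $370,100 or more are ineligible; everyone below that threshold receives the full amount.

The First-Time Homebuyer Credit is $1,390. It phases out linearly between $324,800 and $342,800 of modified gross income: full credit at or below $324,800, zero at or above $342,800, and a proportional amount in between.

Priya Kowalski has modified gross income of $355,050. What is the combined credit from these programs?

$1,011

Earned Income Credit: income exceeds $251,800 by $103,250, which is 52 full-or-partial $2,000 increments; reduction = 52 × $36 = $1,872, leaving $36.
Heating Assistance Credit: $355,050 is below the $370,100 cutoff, so the full $975 applies.
First-Time Homebuyer Credit: $355,050 is at or above $342,800, so the credit is $0.
Total: $36 + $975 + $0 = $1,011.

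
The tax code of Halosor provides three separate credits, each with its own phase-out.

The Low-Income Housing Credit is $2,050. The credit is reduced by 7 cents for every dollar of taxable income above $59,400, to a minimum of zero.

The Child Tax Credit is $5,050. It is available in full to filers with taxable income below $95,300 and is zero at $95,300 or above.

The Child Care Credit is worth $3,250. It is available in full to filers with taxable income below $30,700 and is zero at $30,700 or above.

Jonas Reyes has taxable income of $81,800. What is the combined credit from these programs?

$5,532

Low-Income Housing Credit: 7% of the $22,400 excess over $59,400 is $1,568; credit = $2,050 − $1,568 = $482.
Child Tax Credit: $81,800 is below the $95,300 cutoff, so the full $5,050 applies.
Child Care Credit: $81,800 meets or exceeds the $30,700 cutoff, so the credit is $0.
Total: $482 + $5,050 + $0 = $5,532.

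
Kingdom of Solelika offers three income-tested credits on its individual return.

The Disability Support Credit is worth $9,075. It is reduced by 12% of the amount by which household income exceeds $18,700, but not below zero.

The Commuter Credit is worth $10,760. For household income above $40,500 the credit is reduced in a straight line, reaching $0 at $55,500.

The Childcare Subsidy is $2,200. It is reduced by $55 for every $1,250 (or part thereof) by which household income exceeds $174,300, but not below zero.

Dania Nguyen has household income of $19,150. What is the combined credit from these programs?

$21,981

Disability Support Credit: 12% of the $450 excess over $18,700 is $54; credit = $9,075 − $54 = $9,021.
Commuter Credit: $19,150 is at or below the $40,500 threshold, so the full $10,760 applies.
Childcare Subsidy: $19,150 is at or below the $174,300 threshold, so the full $2,200 applies.
Total: $9,021 + $10,760 + $2,200 = $21,981.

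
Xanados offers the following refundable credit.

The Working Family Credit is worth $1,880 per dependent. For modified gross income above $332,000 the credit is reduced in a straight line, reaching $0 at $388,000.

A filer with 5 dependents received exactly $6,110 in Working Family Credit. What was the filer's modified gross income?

Full credit = 5 × $1,880 = $9,400.
$6,110 is 6,110/9,400 of the full $9,400, so 3,290/9,400 of the $56,000 range has been used: income = $332,000 + $56,000 × 3,290/9,400 = $351,600.

$351,600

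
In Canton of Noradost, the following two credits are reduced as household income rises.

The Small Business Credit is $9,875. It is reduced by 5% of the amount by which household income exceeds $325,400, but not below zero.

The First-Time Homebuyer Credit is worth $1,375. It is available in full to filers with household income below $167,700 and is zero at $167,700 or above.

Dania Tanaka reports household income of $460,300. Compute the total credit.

$3,130

Small Business Credit: 5% of the $134,900 excess over $325,400 is $6,745; credit = $9,875 − $6,745 = $3,130.
First-Time Homebuyer Credit: $460,300 meets or exceeds the $167,700 cutoff, so the credit is $0.
Total: $3,130 + $0 = $3,130.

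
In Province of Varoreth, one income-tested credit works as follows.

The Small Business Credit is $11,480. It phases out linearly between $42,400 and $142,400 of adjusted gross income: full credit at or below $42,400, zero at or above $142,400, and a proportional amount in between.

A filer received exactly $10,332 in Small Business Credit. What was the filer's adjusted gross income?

$10,332 is 10,332/11,480 of the full $11,480, so 1,148/11,480 of the $100,000 range has been used: income = $42,400 + $100,000 × 1,148/11,480 = $52,400.

$52,400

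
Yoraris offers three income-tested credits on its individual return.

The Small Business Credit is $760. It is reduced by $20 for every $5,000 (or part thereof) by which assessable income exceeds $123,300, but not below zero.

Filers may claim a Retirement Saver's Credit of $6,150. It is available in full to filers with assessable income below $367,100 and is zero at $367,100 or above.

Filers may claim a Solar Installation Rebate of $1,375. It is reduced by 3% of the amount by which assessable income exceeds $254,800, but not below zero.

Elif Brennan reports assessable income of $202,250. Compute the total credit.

Small Business Credit: income exceeds $123,300 by $78,950, which is 16 full-or-partial $5,000 increments; reduction = 16 × $20 = $320, leaving $440.
Retirement Saver's Credit: $202,250 is below the $367,100 cutoff, so the full $6,150 applies.
Solar Installation Rebate: $202,250 is at or below the $254,800 threshold, so the full $1,375 applies.
Total: $440 + $6,150 + $1,375 = $7,965.

$7,965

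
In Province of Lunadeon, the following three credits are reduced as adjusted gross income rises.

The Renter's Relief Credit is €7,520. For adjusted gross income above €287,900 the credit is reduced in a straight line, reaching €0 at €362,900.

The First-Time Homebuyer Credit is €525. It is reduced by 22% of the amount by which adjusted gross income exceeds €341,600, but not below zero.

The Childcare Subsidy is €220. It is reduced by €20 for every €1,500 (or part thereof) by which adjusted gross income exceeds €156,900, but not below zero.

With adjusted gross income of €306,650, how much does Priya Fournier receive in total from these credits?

Renter's Relief Credit: €306,650 is €18,750 into a €75,000 phase-out range, leaving 56,250/75,000 of the credit: €7,520 × 56,250/75,000 = €5,640.
First-Time Homebuyer Credit: €306,650 is at or below the €341,600 threshold, so the full €525 applies.
Childcare Subsidy: income exceeds €156,900 by €149,750 → 100 increments × €20 = €2,000 ≥ base, so the credit is €0.
Total: €5,640 + €525 + €0 = €6,165.

€6,165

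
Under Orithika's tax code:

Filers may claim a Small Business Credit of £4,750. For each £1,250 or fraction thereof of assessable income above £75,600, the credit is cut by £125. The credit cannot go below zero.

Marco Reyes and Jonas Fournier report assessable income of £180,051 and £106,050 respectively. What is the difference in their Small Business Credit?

Marco (£180,051): Small Business Credit: income exceeds £75,600 by £104,451 → 84 increments × £125 = £10,500 ≥ base, so the credit is £0.
Jonas (£106,050): Small Business Credit: income exceeds £75,600 by £30,450, which is 25 full-or-partial £1,250 increments; reduction = 25 × £125 = £3,125, leaving £1,625.
Difference: |£0 − £1,625| = £1,625.

£1,625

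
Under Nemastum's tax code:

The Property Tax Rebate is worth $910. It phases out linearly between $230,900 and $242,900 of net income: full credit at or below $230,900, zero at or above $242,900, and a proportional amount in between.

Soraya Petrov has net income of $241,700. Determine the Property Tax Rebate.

$91

Property Tax Rebate: $241,700 is $10,800 into a $12,000 phase-out range, leaving 1,200/12,000 of the credit: $910 × 1,200/12,000 = $91.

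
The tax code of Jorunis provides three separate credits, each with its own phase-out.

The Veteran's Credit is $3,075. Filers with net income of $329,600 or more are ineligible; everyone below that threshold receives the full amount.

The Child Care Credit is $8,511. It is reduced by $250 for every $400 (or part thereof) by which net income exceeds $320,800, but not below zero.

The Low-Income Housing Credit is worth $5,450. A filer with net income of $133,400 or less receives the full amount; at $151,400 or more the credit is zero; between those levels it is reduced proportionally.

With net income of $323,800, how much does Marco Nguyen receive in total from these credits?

$9,586

Veteran's Credit: $323,800 is below the $329,600 cutoff, so the full $3,075 applies.
Child Care Credit: income exceeds $320,800 by $3,000, which is 8 full-or-partial $400 increments; reduction = 8 × $250 = $2,000, leaving $6,511.
Low-Income Housing Credit: $323,800 is at or above $151,400, so the credit is $0.
Total: $3,075 + $6,511 + $0 = $9,586.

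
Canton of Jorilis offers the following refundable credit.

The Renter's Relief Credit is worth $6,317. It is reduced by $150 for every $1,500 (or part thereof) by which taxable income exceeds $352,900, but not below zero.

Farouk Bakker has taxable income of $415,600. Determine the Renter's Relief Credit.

Renter's Relief Credit: income exceeds $352,900 by $62,700, which is 42 full-or-partial $1,500 increments; reduction = 42 × $150 = $6,300, leaving $17.

$17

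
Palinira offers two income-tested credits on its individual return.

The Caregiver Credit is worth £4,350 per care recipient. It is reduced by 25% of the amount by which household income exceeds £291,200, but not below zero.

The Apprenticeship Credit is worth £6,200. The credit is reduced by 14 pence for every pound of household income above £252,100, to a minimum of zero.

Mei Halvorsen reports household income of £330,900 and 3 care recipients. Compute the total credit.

£3,125

Caregiver Credit: base = 3 × £4,350 = £13,050. 25% of the £39,700 excess over £291,200 is £9,925; credit = £13,050 − £9,925 = £3,125.
Apprenticeship Credit: 14% of the £78,800 excess over £252,100 is £11,032 ≥ base, so the credit is £0.
Total: £3,125 + £0 = £3,125.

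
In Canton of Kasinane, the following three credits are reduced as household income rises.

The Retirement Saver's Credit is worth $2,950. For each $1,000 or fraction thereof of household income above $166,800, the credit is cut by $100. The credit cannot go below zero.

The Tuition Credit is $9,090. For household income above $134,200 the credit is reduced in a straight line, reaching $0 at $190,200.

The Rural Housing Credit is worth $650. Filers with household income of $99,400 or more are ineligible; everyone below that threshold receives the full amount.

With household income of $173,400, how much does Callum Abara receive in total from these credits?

Retirement Saver's Credit: income exceeds $166,800 by $6,600, which is 7 full-or-partial $1,000 increments; reduction = 7 × $100 = $700, leaving $2,250.
Tuition Credit: $173,400 is $39,200 into a $56,000 phase-out range, leaving 16,800/56,000 of the credit: $9,090 × 16,800/56,000 = $2,727.
Rural Housing Credit: $173,400 meets or exceeds the $99,400 cutoff, so the credit is $0.
Total: $2,250 + $2,727 + $0 = $4,977.

$4,977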